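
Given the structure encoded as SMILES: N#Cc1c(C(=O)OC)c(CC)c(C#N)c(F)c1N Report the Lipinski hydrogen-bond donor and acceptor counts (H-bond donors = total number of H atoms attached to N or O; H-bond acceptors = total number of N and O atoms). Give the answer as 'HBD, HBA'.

2, 5

Donors: find every N or O and count the H atoms it carries.
  atom 1 (N): bond orders sum to 3 → 0 H
  atom 6 (O): bond orders sum to 2 → 0 H
  atom 7 (O): bond orders sum to 2 → 0 H
  atom 14 (N): bond orders sum to 3 → 0 H
  atom 18 (N): bond orders sum to 1 → 2 H
Lipinski HBD = 2.
Acceptors: N atoms = 3, O atoms = 2 → HBA = 5.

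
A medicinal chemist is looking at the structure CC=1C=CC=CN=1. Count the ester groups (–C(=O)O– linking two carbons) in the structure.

0

Scan the SMILES for the ester motif — none present.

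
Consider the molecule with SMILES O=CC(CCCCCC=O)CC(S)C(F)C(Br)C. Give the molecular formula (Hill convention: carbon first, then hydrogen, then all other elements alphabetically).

C13H22BrFO2S

Walk through each heavy atom and fill implicit hydrogens from standard valence (C 4, N 3, O 2, S 2, halogen 1):
  atom 1: O, bond orders sum to 2 (valence 2) → 0 H
  atom 2: C, bond orders sum to 3 (valence 4) → 1 H
  atom 3: C, bond orders sum to 3 (valence 4) → 1 H
  atom 4: C, bond orders sum to 2 (valence 4) → 2 H
  atom 5: C, bond orders sum to 2 (valence 4) → 2 H
  atom 6: C, bond orders sum to 2 (valence 4) → 2 H
  atom 7: C, bond orders sum to 2 (valence 4) → 2 H
  atom 8: C, bond orders sum to 2 (valence 4) → 2 H
  atom 9: C, bond orders sum to 3 (valence 4) → 1 H
  atom 10: O, bond orders sum to 2 (valence 2) → 0 H
  atom 11: C, bond orders sum to 2 (valence 4) → 2 H
  atom 12: C, bond orders sum to 3 (valence 4) → 1 H
  atom 13: S, bond orders sum to 1 (valence 2) → 1 H
  atom 14: C, bond orders sum to 3 (valence 4) → 1 H
  atom 15: F (halogen, monovalent) → 0 H
  atom 16: C, bond orders sum to 3 (valence 4) → 1 H
  atom 17: Br (halogen, monovalent) → 0 H
  atom 18: C, bond orders sum to 1 (valence 4) → 3 H
Totals → C:13, H:22, Br:1, F:1, O:2, S:1.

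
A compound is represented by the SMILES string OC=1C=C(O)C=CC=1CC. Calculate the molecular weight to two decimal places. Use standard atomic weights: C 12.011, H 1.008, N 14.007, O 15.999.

138.17 g/mol

First, the molecular formula is C8H10O2 (counting implicit H from valence).
  C: 8 × 12.011 = 96.088
  H: 10 × 1.008 = 10.080
  O: 2 × 15.999 = 31.998
Sum: 8×12.011 + 10×1.008 + 2×15.999 = 138.166 → 138.17 g/mol.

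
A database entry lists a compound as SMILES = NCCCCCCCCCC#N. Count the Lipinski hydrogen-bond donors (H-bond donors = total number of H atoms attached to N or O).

2

Donors: find every N or O and count the H atoms it carries.
  atom 1 (N): bond orders sum to 1 → 2 H
  atom 12 (N): bond orders sum to 3 → 0 H
Lipinski HBD = 2.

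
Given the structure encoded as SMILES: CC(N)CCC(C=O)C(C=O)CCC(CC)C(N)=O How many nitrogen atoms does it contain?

2

Scan the SMILES for N atoms (remember two-letter symbols like Cl and Br are single atoms).
Nitrogen count: 2.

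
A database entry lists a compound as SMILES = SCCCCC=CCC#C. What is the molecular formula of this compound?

Walk through each heavy atom and fill implicit hydrogens from standard valence (C 4, N 3, O 2, S 2, halogen 1):
  atom 1: S, bond orders sum to 1 (valence 2) → 1 H
  atom 2: C, bond orders sum to 2 (valence 4) → 2 H
  atom 3: C, bond orders sum to 2 (valence 4) → 2 H
  atom 4: C, bond orders sum to 2 (valence 4) → 2 H
  atom 5: C, bond orders sum to 2 (valence 4) → 2 H
  atom 6: C, bond orders sum to 3 (valence 4) → 1 H
  atom 7: C, bond orders sum to 3 (valence 4) → 1 H
  atom 8: C, bond orders sum to 2 (valence 4) → 2 H
  atom 9: C, bond orders sum to 4 (valence 4) → 0 H
  atom 10: C, bond orders sum to 3 (valence 4) → 1 H
Totals → C:9, H:14, S:1.

C9H14S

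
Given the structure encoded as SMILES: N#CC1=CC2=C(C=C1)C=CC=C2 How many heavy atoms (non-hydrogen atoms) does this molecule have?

12

Every atom symbol written in the SMILES (organic subset) is one heavy atom; implicit H are not written.
Heavy atoms by element → C:11, N:1.
Total: 12.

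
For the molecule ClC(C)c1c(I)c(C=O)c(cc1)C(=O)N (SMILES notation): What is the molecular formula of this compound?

Walk through each heavy atom and fill implicit hydrogens from standard valence (C 4, N 3, O 2, S 2, halogen 1); for lowercase aromatic atoms, an aromatic c carries 1 H when it has two neighbours and 0 H with three, and aromatic n carries 0 H:
  atom 1: Cl (halogen, monovalent) → 0 H
  atom 2: C, bond orders sum to 3 (valence 4) → 1 H
  atom 3: C, bond orders sum to 1 (valence 4) → 3 H
  atom 4: aromatic c, 3 neighbours → 0 H
  atom 5: aromatic c, 3 neighbours → 0 H
  atom 6: I (halogen, monovalent) → 0 H
  atom 7: aromatic c, 3 neighbours → 0 H
  atom 8: C, bond orders sum to 3 (valence 4) → 1 H
  atom 9: O, bond orders sum to 2 (valence 2) → 0 H
  atom 10: aromatic c, 3 neighbours → 0 H
  atom 11: aromatic c, 2 neighbours → 1 H
  atom 12: aromatic c, 2 neighbours → 1 H
  atom 13: C, bond orders sum to 4 (valence 4) → 0 H
  atom 14: O, bond orders sum to 2 (valence 2) → 0 H
  atom 15: N, bond orders sum to 1 (valence 3) → 2 H
Totals → C:10, H:9, Cl:1, I:1, N:1, O:2.
In Hill order: C10H9ClINO2.

C10H9ClINO2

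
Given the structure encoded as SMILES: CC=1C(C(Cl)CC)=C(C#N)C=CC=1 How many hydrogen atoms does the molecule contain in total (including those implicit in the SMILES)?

Walk through each heavy atom and fill implicit hydrogens from standard valence (C 4, N 3, O 2, S 2, halogen 1):
  atom 1: C, bond orders sum to 1 (valence 4) → 3 H
  atom 2: C, bond orders sum to 4 (valence 4) → 0 H
  atom 3: C, bond orders sum to 4 (valence 4) → 0 H
  atom 4: C, bond orders sum to 3 (valence 4) → 1 H
  atom 5: Cl (halogen, monovalent) → 0 H
  atom 6: C, bond orders sum to 2 (valence 4) → 2 H
  atom 7: C, bond orders sum to 1 (valence 4) → 3 H
  atom 8: C, bond orders sum to 4 (valence 4) → 0 H
  atom 9: C, bond orders sum to 4 (valence 4) → 0 H
  atom 10: N, bond orders sum to 3 (valence 3) → 0 H
  atom 11: C, bond orders sum to 3 (valence 4) → 1 H
  atom 12: C, bond orders sum to 3 (valence 4) → 1 H
  atom 13: C, bond orders sum to 3 (valence 4) → 1 H
Total hydrogens: 12.

12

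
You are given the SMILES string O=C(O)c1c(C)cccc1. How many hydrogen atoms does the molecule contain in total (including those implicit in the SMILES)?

8

Walk through each heavy atom and fill implicit hydrogens from standard valence (C 4, N 3, O 2, S 2, halogen 1); for lowercase aromatic atoms, an aromatic c carries 1 H when it has two neighbours and 0 H with three, and aromatic n carries 0 H:
  atom 1: O, bond orders sum to 2 (valence 2) → 0 H
  atom 2: C, bond orders sum to 4 (valence 4) → 0 H
  atom 3: O, bond orders sum to 1 (valence 2) → 1 H
  atom 4: aromatic c, 3 neighbours → 0 H
  atom 5: aromatic c, 3 neighbours → 0 H
  atom 6: C, bond orders sum to 1 (valence 4) → 3 H
  atom 7: aromatic c, 2 neighbours → 1 H
  atom 8: aromatic c, 2 neighbours → 1 H
  atom 9: aromatic c, 2 neighbours → 1 H
  atom 10: aromatic c, 2 neighbours → 1 H
Total hydrogens: 8.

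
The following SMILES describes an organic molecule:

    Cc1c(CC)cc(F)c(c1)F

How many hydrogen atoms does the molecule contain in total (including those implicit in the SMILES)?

10

Walk through each heavy atom and fill implicit hydrogens from standard valence (C 4, N 3, O 2, S 2, halogen 1); for lowercase aromatic atoms, an aromatic c carries 1 H when it has two neighbours and 0 H with three, and aromatic n carries 0 H:
  atom 1: C, bond orders sum to 1 (valence 4) → 3 H
  atom 2: aromatic c, 3 neighbours → 0 H
  atom 3: aromatic c, 3 neighbours → 0 H
  atom 4: C, bond orders sum to 2 (valence 4) → 2 H
  atom 5: C, bond orders sum to 1 (valence 4) → 3 H
  atom 6: aromatic c, 2 neighbours → 1 H
  atom 7: aromatic c, 3 neighbours → 0 H
  atom 8: F (halogen, monovalent) → 0 H
  atom 9: aromatic c, 3 neighbours → 0 H
  atom 10: aromatic c, 2 neighbours → 1 H
  atom 11: F (halogen, monovalent) → 0 H
Total hydrogens: 10.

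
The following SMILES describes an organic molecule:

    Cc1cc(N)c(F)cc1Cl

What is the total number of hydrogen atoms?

Walk through each heavy atom and fill implicit hydrogens from standard valence (C 4, N 3, O 2, S 2, halogen 1); for lowercase aromatic atoms, an aromatic c carries 1 H when it has two neighbours and 0 H with three, and aromatic n carries 0 H:
  atom 1: C, bond orders sum to 1 (valence 4) → 3 H
  atom 2: aromatic c, 3 neighbours → 0 H
  atom 3: aromatic c, 2 neighbours → 1 H
  atom 4: aromatic c, 3 neighbours → 0 H
  atom 5: N, bond orders sum to 1 (valence 3) → 2 H
  atom 6: aromatic c, 3 neighbours → 0 H
  atom 7: F (halogen, monovalent) → 0 H
  atom 8: aromatic c, 2 neighbours → 1 H
  atom 9: aromatic c, 3 neighbours → 0 H
  atom 10: Cl (halogen, monovalent) → 0 H
Total hydrogens: 7.

7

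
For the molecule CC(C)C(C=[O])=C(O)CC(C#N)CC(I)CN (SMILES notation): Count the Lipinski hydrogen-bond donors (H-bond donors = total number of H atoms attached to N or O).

3

Donors: find every N or O and count the H atoms it carries.
  atom 6 (O): bond orders sum to 2 → 0 H
  atom 8 (O): bond orders sum to 1 → 1 H
  atom 12 (N): bond orders sum to 3 → 0 H
  atom 17 (N): bond orders sum to 1 → 2 H
Lipinski HBD = 3.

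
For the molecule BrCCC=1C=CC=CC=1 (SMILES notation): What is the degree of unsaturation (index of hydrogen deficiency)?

4

Degree of unsaturation = (number of rings) + (number of π bonds).
Ring closures in the SMILES: 1.
π bonds: 3 double bonds (each 1 DoU) → 3 DoU from unsaturation.
Total DoU = 1 + 3 = 4.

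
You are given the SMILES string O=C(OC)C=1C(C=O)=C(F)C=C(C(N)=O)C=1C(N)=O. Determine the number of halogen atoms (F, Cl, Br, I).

1

Halogen atoms appear at heavy-atom position 10 (1×F).
Other groups present: 1 aldehyde, 2 amide, 1 ester.
Halogen count: 1.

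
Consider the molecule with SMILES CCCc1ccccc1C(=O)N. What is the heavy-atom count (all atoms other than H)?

Every atom symbol written in the SMILES (organic subset) is one heavy atom; implicit H are not written.
Heavy atoms by element → C:10, N:1, O:1.
Total: 12.

12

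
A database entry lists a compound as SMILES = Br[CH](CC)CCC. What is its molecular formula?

C6H13Br

Walk through each heavy atom and fill implicit hydrogens from standard valence (C 4, N 3, O 2, S 2, halogen 1):
  atom 1: Br (halogen, monovalent) → 0 H
  atom 2: C with explicit H count 1
  atom 3: C, bond orders sum to 2 (valence 4) → 2 H
  atom 4: C, bond orders sum to 1 (valence 4) → 3 H
  atom 5: C, bond orders sum to 2 (valence 4) → 2 H
  atom 6: C, bond orders sum to 2 (valence 4) → 2 H
  atom 7: C, bond orders sum to 1 (valence 4) → 3 H
Totals → C:6, H:13, Br:1.
In Hill order: C6H13Br.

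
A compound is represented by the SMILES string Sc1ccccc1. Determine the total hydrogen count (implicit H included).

6

Walk through each heavy atom and fill implicit hydrogens from standard valence (C 4, N 3, O 2, S 2, halogen 1); for lowercase aromatic atoms, an aromatic c carries 1 H when it has two neighbours and 0 H with three, and aromatic n carries 0 H:
  atom 1: S, bond orders sum to 1 (valence 2) → 1 H
  atom 2: aromatic c, 3 neighbours → 0 H
  atom 3: aromatic c, 2 neighbours → 1 H
  atom 4: aromatic c, 2 neighbours → 1 H
  atom 5: aromatic c, 2 neighbours → 1 H
  atom 6: aromatic c, 2 neighbours → 1 H
  atom 7: aromatic c, 2 neighbours → 1 H
Total hydrogens: 6.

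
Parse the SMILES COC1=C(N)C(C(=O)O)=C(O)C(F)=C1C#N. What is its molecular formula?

Walk through each heavy atom and fill implicit hydrogens from standard valence (C 4, N 3, O 2, S 2, halogen 1):
  atom 1: C, bond orders sum to 1 (valence 4) → 3 H
  atom 2: O, bond orders sum to 2 (valence 2) → 0 H
  atom 3: C, bond orders sum to 4 (valence 4) → 0 H
  atom 4: C, bond orders sum to 4 (valence 4) → 0 H
  atom 5: N, bond orders sum to 1 (valence 3) → 2 H
  atom 6: C, bond orders sum to 4 (valence 4) → 0 H
  atom 7: C, bond orders sum to 4 (valence 4) → 0 H
  atom 8: O, bond orders sum to 2 (valence 2) → 0 H
  atom 9: O, bond orders sum to 1 (valence 2) → 1 H
  atom 10: C, bond orders sum to 4 (valence 4) → 0 H
  atom 11: O, bond orders sum to 1 (valence 2) → 1 H
  atom 12: C, bond orders sum to 4 (valence 4) → 0 H
  atom 13: F (halogen, monovalent) → 0 H
  atom 14: C, bond orders sum to 4 (valence 4) → 0 H
  atom 15: C, bond orders sum to 4 (valence 4) → 0 H
  atom 16: N, bond orders sum to 3 (valence 3) → 0 H
Totals → C:9, H:7, F:1, N:2, O:4.

C9H7FN2O4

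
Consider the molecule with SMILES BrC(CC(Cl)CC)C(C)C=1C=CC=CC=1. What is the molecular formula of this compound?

C13H18BrCl

Walk through each heavy atom and fill implicit hydrogens from standard valence (C 4, N 3, O 2, S 2, halogen 1):
  atom 1: Br (halogen, monovalent) → 0 H
  atom 2: C, bond orders sum to 3 (valence 4) → 1 H
  atom 3: C, bond orders sum to 2 (valence 4) → 2 H
  atom 4: C, bond orders sum to 3 (valence 4) → 1 H
  atom 5: Cl (halogen, monovalent) → 0 H
  atom 6: C, bond orders sum to 2 (valence 4) → 2 H
  atom 7: C, bond orders sum to 1 (valence 4) → 3 H
  atom 8: C, bond orders sum to 3 (valence 4) → 1 H
  atom 9: C, bond orders sum to 1 (valence 4) → 3 H
  atom 10: C, bond orders sum to 4 (valence 4) → 0 H
  atom 11: C, bond orders sum to 3 (valence 4) → 1 H
  atom 12: C, bond orders sum to 3 (valence 4) → 1 H
  atom 13: C, bond orders sum to 3 (valence 4) → 1 H
  atom 14: C, bond orders sum to 3 (valence 4) → 1 H
  atom 15: C, bond orders sum to 3 (valence 4) → 1 H
Totals → C:13, H:18, Br:1, Cl:1.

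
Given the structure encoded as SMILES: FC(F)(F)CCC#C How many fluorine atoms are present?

3

Scan the SMILES for F atoms (remember two-letter symbols like Cl and Br are single atoms).
Fluorine count: 3.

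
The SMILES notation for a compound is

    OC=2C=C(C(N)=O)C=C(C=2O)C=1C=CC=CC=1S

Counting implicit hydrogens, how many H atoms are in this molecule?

Walk through each heavy atom and fill implicit hydrogens from standard valence (C 4, N 3, O 2, S 2, halogen 1):
  atom 1: O, bond orders sum to 1 (valence 2) → 1 H
  atom 2: C, bond orders sum to 4 (valence 4) → 0 H
  atom 3: C, bond orders sum to 3 (valence 4) → 1 H
  atom 4: C, bond orders sum to 4 (valence 4) → 0 H
  atom 5: C, bond orders sum to 4 (valence 4) → 0 H
  atom 6: N, bond orders sum to 1 (valence 3) → 2 H
  atom 7: O, bond orders sum to 2 (valence 2) → 0 H
  atom 8: C, bond orders sum to 3 (valence 4) → 1 H
  atom 9: C, bond orders sum to 4 (valence 4) → 0 H
  atom 10: C, bond orders sum to 4 (valence 4) → 0 H
  atom 11: O, bond orders sum to 1 (valence 2) → 1 H
  atom 12: C, bond orders sum to 4 (valence 4) → 0 H
  atom 13: C, bond orders sum to 3 (valence 4) → 1 H
  atom 14: C, bond orders sum to 3 (valence 4) → 1 H
  atom 15: C, bond orders sum to 3 (valence 4) → 1 H
  atom 16: C, bond orders sum to 3 (valence 4) → 1 H
  atom 17: C, bond orders sum to 4 (valence 4) → 0 H
  atom 18: S, bond orders sum to 1 (valence 2) → 1 H
Total hydrogens: 11.

11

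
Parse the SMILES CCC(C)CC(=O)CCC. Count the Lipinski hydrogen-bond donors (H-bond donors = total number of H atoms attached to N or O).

0

Donors: find every N or O and count the H atoms it carries.
  atom 7 (O): bond orders sum to 2 → 0 H
Lipinski HBD = 0.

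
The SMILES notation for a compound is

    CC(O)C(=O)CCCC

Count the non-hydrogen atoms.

Every atom symbol written in the SMILES (organic subset) is one heavy atom; implicit H are not written.
Heavy atoms by element → C:7, O:2.
Total: 9.

9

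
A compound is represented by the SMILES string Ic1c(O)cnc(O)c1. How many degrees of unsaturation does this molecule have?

4

Molecular formula: C5H4INO2.
DoU = (2C + 2 + N − H − X) / 2, where X is the halogen count and O/S are ignored.
    = (2·5 + 2 + 1 − 4 − 1) / 2 = 8 / 2 = 4.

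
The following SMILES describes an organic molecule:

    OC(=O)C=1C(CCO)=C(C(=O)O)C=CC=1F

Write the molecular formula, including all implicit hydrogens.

C10H9FO5

Walk through each heavy atom and fill implicit hydrogens from standard valence (C 4, N 3, O 2, S 2, halogen 1):
  atom 1: O, bond orders sum to 1 (valence 2) → 1 H
  atom 2: C, bond orders sum to 4 (valence 4) → 0 H
  atom 3: O, bond orders sum to 2 (valence 2) → 0 H
  atom 4: C, bond orders sum to 4 (valence 4) → 0 H
  atom 5: C, bond orders sum to 4 (valence 4) → 0 H
  atom 6: C, bond orders sum to 2 (valence 4) → 2 H
  atom 7: C, bond orders sum to 2 (valence 4) → 2 H
  atom 8: O, bond orders sum to 1 (valence 2) → 1 H
  atom 9: C, bond orders sum to 4 (valence 4) → 0 H
  atom 10: C, bond orders sum to 4 (valence 4) → 0 H
  atom 11: O, bond orders sum to 2 (valence 2) → 0 H
  atom 12: O, bond orders sum to 1 (valence 2) → 1 H
  atom 13: C, bond orders sum to 3 (valence 4) → 1 H
  atom 14: C, bond orders sum to 3 (valence 4) → 1 H
  atom 15: C, bond orders sum to 4 (valence 4) → 0 H
  atom 16: F (halogen, monovalent) → 0 H
Totals → C:10, H:9, F:1, O:5.
In Hill order: C10H9FO5.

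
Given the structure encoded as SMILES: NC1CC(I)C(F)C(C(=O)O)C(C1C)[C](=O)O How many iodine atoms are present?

1

Scan the SMILES for I atoms (remember two-letter symbols like Cl and Br are single atoms).
Iodine count: 1.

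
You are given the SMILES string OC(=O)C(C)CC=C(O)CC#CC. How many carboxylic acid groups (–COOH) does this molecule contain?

1

The carboxylic acid motif appears at heavy-atom position 2 in the SMILES.
Other groups present: 1 alkene, 1 alkyne, 1 hydroxyl.
Carboxylic acid count: 1.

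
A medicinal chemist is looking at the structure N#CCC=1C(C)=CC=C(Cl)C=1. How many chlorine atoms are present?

Scan the SMILES for Cl atoms (remember two-letter symbols like Cl and Br are single atoms).
Chlorine count: 1.

1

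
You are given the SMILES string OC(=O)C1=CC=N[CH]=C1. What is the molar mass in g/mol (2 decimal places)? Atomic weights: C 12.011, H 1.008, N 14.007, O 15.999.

123.11 g/mol

First, the molecular formula is C6H5NO2 (counting implicit H from valence).
  C: 6 × 12.011 = 72.066
  H: 5 × 1.008 = 5.040
  N: 1 × 14.007 = 14.007
  O: 2 × 15.999 = 31.998
Sum: 6×12.011 + 5×1.008 + 1×14.007 + 2×15.999 = 123.111 → 123.11 g/mol.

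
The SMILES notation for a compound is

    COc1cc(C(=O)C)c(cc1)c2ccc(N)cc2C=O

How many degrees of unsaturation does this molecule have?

10

Molecular formula: C16H15NO3.
DoU = (2C + 2 + N − H − X) / 2, where X is the halogen count and O/S are ignored.
    = (2·16 + 2 + 1 − 15 − 0) / 2 = 20 / 2 = 10.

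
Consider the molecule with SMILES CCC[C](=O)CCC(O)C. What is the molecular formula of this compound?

Walk through each heavy atom and fill implicit hydrogens from standard valence (C 4, N 3, O 2, S 2, halogen 1):
  atom 1: C, bond orders sum to 1 (valence 4) → 3 H
  atom 2: C, bond orders sum to 2 (valence 4) → 2 H
  atom 3: C, bond orders sum to 2 (valence 4) → 2 H
  atom 4: C with explicit H count 0
  atom 5: O, bond orders sum to 2 (valence 2) → 0 H
  atom 6: C, bond orders sum to 2 (valence 4) → 2 H
  atom 7: C, bond orders sum to 2 (valence 4) → 2 H
  atom 8: C, bond orders sum to 3 (valence 4) → 1 H
  atom 9: O, bond orders sum to 1 (valence 2) → 1 H
  atom 10: C, bond orders sum to 1 (valence 4) → 3 H
Totals → C:8, H:16, O:2.

C8H16O2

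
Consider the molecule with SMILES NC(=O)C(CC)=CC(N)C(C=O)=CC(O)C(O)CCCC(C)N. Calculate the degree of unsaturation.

4

Molecular formula: C16H29N3O4.
DoU = (2C + 2 + N − H − X) / 2, where X is the halogen count and O/S are ignored.
    = (2·16 + 2 + 3 − 29 − 0) / 2 = 8 / 2 = 4.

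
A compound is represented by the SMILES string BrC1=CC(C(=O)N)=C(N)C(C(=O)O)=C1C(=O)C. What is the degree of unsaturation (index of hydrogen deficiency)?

Degree of unsaturation = (number of rings) + (number of π bonds).
Ring closures in the SMILES: 1.
π bonds: 6 double bonds (each 1 DoU) → 6 DoU from unsaturation.
Total DoU = 1 + 6 = 7.

7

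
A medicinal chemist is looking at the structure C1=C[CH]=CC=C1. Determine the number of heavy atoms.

6

Every atom symbol written in the SMILES (organic subset) is one heavy atom; implicit H are not written.
Heavy atoms by element → C:6.
Total: 6.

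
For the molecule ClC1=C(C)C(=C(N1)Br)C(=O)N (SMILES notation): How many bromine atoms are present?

1

Scan the SMILES for Br atoms (remember two-letter symbols like Cl and Br are single atoms).
Bromine count: 1.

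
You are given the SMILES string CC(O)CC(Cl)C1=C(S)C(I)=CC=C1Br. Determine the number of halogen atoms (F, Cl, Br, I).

Halogen atoms appear at heavy-atom positions 6, 11, 15 (1×Br, 1×Cl, 1×I).
Other groups present: 1 hydroxyl, 1 thiol.
Halogen count: 3.

3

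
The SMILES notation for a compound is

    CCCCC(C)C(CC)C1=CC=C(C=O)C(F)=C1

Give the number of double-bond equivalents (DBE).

5

Molecular formula: C16H23FO.
DoU = (2C + 2 + N − H − X) / 2, where X is the halogen count and O/S are ignored.
    = (2·16 + 2 + 0 − 23 − 1) / 2 = 10 / 2 = 5.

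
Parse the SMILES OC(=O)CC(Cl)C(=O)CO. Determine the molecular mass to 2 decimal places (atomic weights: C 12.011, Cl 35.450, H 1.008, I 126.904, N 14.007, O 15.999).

First, the molecular formula is C5H7ClO4 (counting implicit H from valence).
  C: 5 × 12.011 = 60.055
  Cl: 1 × 35.450 = 35.450
  H: 7 × 1.008 = 7.056
  O: 4 × 15.999 = 63.996
Sum: 5×12.011 + 1×35.450 + 7×1.008 + 4×15.999 = 166.557 → 166.56 g/mol.

166.56 g/mol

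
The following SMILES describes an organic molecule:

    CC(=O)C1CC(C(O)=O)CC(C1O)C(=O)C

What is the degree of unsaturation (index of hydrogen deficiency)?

4

Degree of unsaturation = (number of rings) + (number of π bonds).
Ring closures in the SMILES: 1.
π bonds: 3 double bonds (each 1 DoU) → 3 DoU from unsaturation.
Total DoU = 1 + 3 = 4.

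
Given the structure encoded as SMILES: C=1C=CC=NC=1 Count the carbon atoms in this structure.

Count every carbon token in the SMILES (each C, including those in ring-closure positions and inside branches).
Carbon count: 5.

5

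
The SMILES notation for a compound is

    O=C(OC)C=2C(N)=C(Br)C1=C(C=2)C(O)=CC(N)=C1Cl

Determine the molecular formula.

Walk through each heavy atom and fill implicit hydrogens from standard valence (C 4, N 3, O 2, S 2, halogen 1):
  atom 1: O, bond orders sum to 2 (valence 2) → 0 H
  atom 2: C, bond orders sum to 4 (valence 4) → 0 H
  atom 3: O, bond orders sum to 2 (valence 2) → 0 H
  atom 4: C, bond orders sum to 1 (valence 4) → 3 H
  atom 5: C, bond orders sum to 4 (valence 4) → 0 H
  atom 6: C, bond orders sum to 4 (valence 4) → 0 H
  atom 7: N, bond orders sum to 1 (valence 3) → 2 H
  atom 8: C, bond orders sum to 4 (valence 4) → 0 H
  atom 9: Br (halogen, monovalent) → 0 H
  atom 10: C, bond orders sum to 4 (valence 4) → 0 H
  atom 11: C, bond orders sum to 4 (valence 4) → 0 H
  atom 12: C, bond orders sum to 3 (valence 4) → 1 H
  atom 13: C, bond orders sum to 4 (valence 4) → 0 H
  atom 14: O, bond orders sum to 1 (valence 2) → 1 H
  atom 15: C, bond orders sum to 3 (valence 4) → 1 H
  atom 16: C, bond orders sum to 4 (valence 4) → 0 H
  atom 17: N, bond orders sum to 1 (valence 3) → 2 H
  atom 18: C, bond orders sum to 4 (valence 4) → 0 H
  atom 19: Cl (halogen, monovalent) → 0 H
Totals → C:12, H:10, Br:1, Cl:1, N:2, O:3.

C12H10BrClN2O3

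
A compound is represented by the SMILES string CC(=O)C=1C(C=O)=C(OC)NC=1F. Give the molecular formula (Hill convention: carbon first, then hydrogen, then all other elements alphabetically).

Walk through each heavy atom and fill implicit hydrogens from standard valence (C 4, N 3, O 2, S 2, halogen 1):
  atom 1: C, bond orders sum to 1 (valence 4) → 3 H
  atom 2: C, bond orders sum to 4 (valence 4) → 0 H
  atom 3: O, bond orders sum to 2 (valence 2) → 0 H
  atom 4: C, bond orders sum to 4 (valence 4) → 0 H
  atom 5: C, bond orders sum to 4 (valence 4) → 0 H
  atom 6: C, bond orders sum to 3 (valence 4) → 1 H
  atom 7: O, bond orders sum to 2 (valence 2) → 0 H
  atom 8: C, bond orders sum to 4 (valence 4) → 0 H
  atom 9: O, bond orders sum to 2 (valence 2) → 0 H
  atom 10: C, bond orders sum to 1 (valence 4) → 3 H
  atom 11: N, bond orders sum to 2 (valence 3) → 1 H
  atom 12: C, bond orders sum to 4 (valence 4) → 0 H
  atom 13: F (halogen, monovalent) → 0 H
Totals → C:8, H:8, F:1, N:1, O:3.
In Hill order: C8H8FNO3.

C8H8FNO3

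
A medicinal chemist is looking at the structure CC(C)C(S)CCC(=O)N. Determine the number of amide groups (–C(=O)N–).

The amide motif appears at heavy-atom position 8 in the SMILES.
Other groups present: 1 thiol.
Amide count: 1.

1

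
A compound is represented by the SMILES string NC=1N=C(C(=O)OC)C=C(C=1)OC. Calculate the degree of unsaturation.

5

Degree of unsaturation = (number of rings) + (number of π bonds).
Ring closures in the SMILES: 1.
π bonds: 4 double bonds (each 1 DoU) → 4 DoU from unsaturation.
Total DoU = 1 + 4 = 5.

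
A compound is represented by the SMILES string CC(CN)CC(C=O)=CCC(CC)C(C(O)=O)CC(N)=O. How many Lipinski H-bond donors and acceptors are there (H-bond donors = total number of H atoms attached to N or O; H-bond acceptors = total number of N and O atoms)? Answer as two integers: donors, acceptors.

5, 6

Donors: find every N or O and count the H atoms it carries.
  atom 4 (N): bond orders sum to 1 → 2 H
  atom 8 (O): bond orders sum to 2 → 0 H
  atom 16 (O): bond orders sum to 1 → 1 H
  atom 17 (O): bond orders sum to 2 → 0 H
  atom 20 (N): bond orders sum to 1 → 2 H
  atom 21 (O): bond orders sum to 2 → 0 H
Lipinski HBD = 5.
Acceptors: N atoms = 2, O atoms = 4 → HBA = 6.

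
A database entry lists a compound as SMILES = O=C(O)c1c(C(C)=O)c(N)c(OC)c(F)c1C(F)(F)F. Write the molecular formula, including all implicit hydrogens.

Walk through each heavy atom and fill implicit hydrogens from standard valence (C 4, N 3, O 2, S 2, halogen 1); for lowercase aromatic atoms, an aromatic c carries 1 H when it has two neighbours and 0 H with three, and aromatic n carries 0 H:
  atom 1: O, bond orders sum to 2 (valence 2) → 0 H
  atom 2: C, bond orders sum to 4 (valence 4) → 0 H
  atom 3: O, bond orders sum to 1 (valence 2) → 1 H
  atom 4: aromatic c, 3 neighbours → 0 H
  atom 5: aromatic c, 3 neighbours → 0 H
  atom 6: C, bond orders sum to 4 (valence 4) → 0 H
  atom 7: C, bond orders sum to 1 (valence 4) → 3 H
  atom 8: O, bond orders sum to 2 (valence 2) → 0 H
  atom 9: aromatic c, 3 neighbours → 0 H
  atom 10: N, bond orders sum to 1 (valence 3) → 2 H
  atom 11: aromatic c, 3 neighbours → 0 H
  atom 12: O, bond orders sum to 2 (valence 2) → 0 H
  atom 13: C, bond orders sum to 1 (valence 4) → 3 H
  atom 14: aromatic c, 3 neighbours → 0 H
  atom 15: F (halogen, monovalent) → 0 H
  atom 16: aromatic c, 3 neighbours → 0 H
  atom 17: C, bond orders sum to 4 (valence 4) → 0 H
  atom 18: F (halogen, monovalent) → 0 H
  atom 19: F (halogen, monovalent) → 0 H
  atom 20: F (halogen, monovalent) → 0 H
Totals → C:11, H:9, F:4, N:1, O:4.
In Hill order: C11H9F4NO4.

C11H9F4NO4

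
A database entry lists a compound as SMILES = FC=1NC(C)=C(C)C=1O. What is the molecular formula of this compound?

C6H8FNO

Walk through each heavy atom and fill implicit hydrogens from standard valence (C 4, N 3, O 2, S 2, halogen 1):
  atom 1: F (halogen, monovalent) → 0 H
  atom 2: C, bond orders sum to 4 (valence 4) → 0 H
  atom 3: N, bond orders sum to 2 (valence 3) → 1 H
  atom 4: C, bond orders sum to 4 (valence 4) → 0 H
  atom 5: C, bond orders sum to 1 (valence 4) → 3 H
  atom 6: C, bond orders sum to 4 (valence 4) → 0 H
  atom 7: C, bond orders sum to 1 (valence 4) → 3 H
  atom 8: C, bond orders sum to 4 (valence 4) → 0 H
  atom 9: O, bond orders sum to 1 (valence 2) → 1 H
Totals → C:6, H:8, F:1, N:1, O:1.
In Hill order: C6H8FNO.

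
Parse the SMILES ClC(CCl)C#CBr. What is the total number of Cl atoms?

2

Scan the SMILES for Cl atoms (remember two-letter symbols like Cl and Br are single atoms).
Chlorine count: 2.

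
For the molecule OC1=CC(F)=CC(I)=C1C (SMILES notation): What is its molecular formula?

C7H6FIO

Walk through each heavy atom and fill implicit hydrogens from standard valence (C 4, N 3, O 2, S 2, halogen 1):
  atom 1: O, bond orders sum to 1 (valence 2) → 1 H
  atom 2: C, bond orders sum to 4 (valence 4) → 0 H
  atom 3: C, bond orders sum to 3 (valence 4) → 1 H
  atom 4: C, bond orders sum to 4 (valence 4) → 0 H
  atom 5: F (halogen, monovalent) → 0 H
  atom 6: C, bond orders sum to 3 (valence 4) → 1 H
  atom 7: C, bond orders sum to 4 (valence 4) → 0 H
  atom 8: I (halogen, monovalent) → 0 H
  atom 9: C, bond orders sum to 4 (valence 4) → 0 H
  atom 10: C, bond orders sum to 1 (valence 4) → 3 H
Totals → C:7, H:6, F:1, I:1, O:1.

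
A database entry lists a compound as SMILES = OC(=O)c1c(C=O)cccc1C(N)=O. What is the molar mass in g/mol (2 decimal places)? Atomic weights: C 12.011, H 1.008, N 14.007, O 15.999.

193.16 g/mol

First, the molecular formula is C9H7NO4 (counting implicit H from valence).
  C: 9 × 12.011 = 108.099
  H: 7 × 1.008 = 7.056
  N: 1 × 14.007 = 14.007
  O: 4 × 15.999 = 63.996
Sum: 9×12.011 + 7×1.008 + 1×14.007 + 4×15.999 = 193.158 → 193.16 g/mol.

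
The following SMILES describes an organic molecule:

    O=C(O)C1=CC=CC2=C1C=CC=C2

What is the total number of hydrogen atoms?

8

Walk through each heavy atom and fill implicit hydrogens from standard valence (C 4, N 3, O 2, S 2, halogen 1):
  atom 1: O, bond orders sum to 2 (valence 2) → 0 H
  atom 2: C, bond orders sum to 4 (valence 4) → 0 H
  atom 3: O, bond orders sum to 1 (valence 2) → 1 H
  atom 4: C, bond orders sum to 4 (valence 4) → 0 H
  atom 5: C, bond orders sum to 3 (valence 4) → 1 H
  atom 6: C, bond orders sum to 3 (valence 4) → 1 H
  atom 7: C, bond orders sum to 3 (valence 4) → 1 H
  atom 8: C, bond orders sum to 4 (valence 4) → 0 H
  atom 9: C, bond orders sum to 4 (valence 4) → 0 H
  atom 10: C, bond orders sum to 3 (valence 4) → 1 H
  atom 11: C, bond orders sum to 3 (valence 4) → 1 H
  atom 12: C, bond orders sum to 3 (valence 4) → 1 H
  atom 13: C, bond orders sum to 3 (valence 4) → 1 H
Total hydrogens: 8.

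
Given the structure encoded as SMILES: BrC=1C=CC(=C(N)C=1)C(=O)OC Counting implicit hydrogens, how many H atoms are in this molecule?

Walk through each heavy atom and fill implicit hydrogens from standard valence (C 4, N 3, O 2, S 2, halogen 1):
  atom 1: Br (halogen, monovalent) → 0 H
  atom 2: C, bond orders sum to 4 (valence 4) → 0 H
  atom 3: C, bond orders sum to 3 (valence 4) → 1 H
  atom 4: C, bond orders sum to 3 (valence 4) → 1 H
  atom 5: C, bond orders sum to 4 (valence 4) → 0 H
  atom 6: C, bond orders sum to 4 (valence 4) → 0 H
  atom 7: N, bond orders sum to 1 (valence 3) → 2 H
  atom 8: C, bond orders sum to 3 (valence 4) → 1 H
  atom 9: C, bond orders sum to 4 (valence 4) → 0 H
  atom 10: O, bond orders sum to 2 (valence 2) → 0 H
  atom 11: O, bond orders sum to 2 (valence 2) → 0 H
  atom 12: C, bond orders sum to 1 (valence 4) → 3 H
Total hydrogens: 8.

8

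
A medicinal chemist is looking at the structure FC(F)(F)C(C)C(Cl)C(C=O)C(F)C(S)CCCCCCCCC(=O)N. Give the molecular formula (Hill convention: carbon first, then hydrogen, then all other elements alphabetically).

C17H28ClF4NO2S

Walk through each heavy atom and fill implicit hydrogens from standard valence (C 4, N 3, O 2, S 2, halogen 1):
  atom 1: F (halogen, monovalent) → 0 H
  atom 2: C, bond orders sum to 4 (valence 4) → 0 H
  atom 3: F (halogen, monovalent) → 0 H
  atom 4: F (halogen, monovalent) → 0 H
  atom 5: C, bond orders sum to 3 (valence 4) → 1 H
  atom 6: C, bond orders sum to 1 (valence 4) → 3 H
  atom 7: C, bond orders sum to 3 (valence 4) → 1 H
  atom 8: Cl (halogen, monovalent) → 0 H
  atom 9: C, bond orders sum to 3 (valence 4) → 1 H
  atom 10: C, bond orders sum to 3 (valence 4) → 1 H
  atom 11: O, bond orders sum to 2 (valence 2) → 0 H
  atom 12: C, bond orders sum to 3 (valence 4) → 1 H
  atom 13: F (halogen, monovalent) → 0 H
  atom 14: C, bond orders sum to 3 (valence 4) → 1 H
  atom 15: S, bond orders sum to 1 (valence 2) → 1 H
  atom 16: C, bond orders sum to 2 (valence 4) → 2 H
  atom 17: C, bond orders sum to 2 (valence 4) → 2 H
  atom 18: C, bond orders sum to 2 (valence 4) → 2 H
  atom 19: C, bond orders sum to 2 (valence 4) → 2 H
  atom 20: C, bond orders sum to 2 (valence 4) → 2 H
  atom 21: C, bond orders sum to 2 (valence 4) → 2 H
  atom 22: C, bond orders sum to 2 (valence 4) → 2 H
  atom 23: C, bond orders sum to 2 (valence 4) → 2 H
  atom 24: C, bond orders sum to 4 (valence 4) → 0 H
  atom 25: O, bond orders sum to 2 (valence 2) → 0 H
  atom 26: N, bond orders sum to 1 (valence 3) → 2 H
Totals → C:17, H:28, Cl:1, F:4, N:1, O:2, S:1.
In Hill order: C17H28ClF4NO2S.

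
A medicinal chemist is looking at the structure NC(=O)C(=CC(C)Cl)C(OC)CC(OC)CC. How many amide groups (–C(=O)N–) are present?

1

The amide motif appears at heavy-atom position 2 in the SMILES.
Other groups present: 1 alkene, 2 ether.
Amide count: 1.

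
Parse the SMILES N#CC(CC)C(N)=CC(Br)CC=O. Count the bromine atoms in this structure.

1

Scan the SMILES for Br atoms (remember two-letter symbols like Cl and Br are single atoms).
Bromine count: 1.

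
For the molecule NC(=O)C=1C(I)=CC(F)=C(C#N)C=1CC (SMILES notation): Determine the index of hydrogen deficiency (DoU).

Degree of unsaturation = (number of rings) + (number of π bonds).
Ring closures in the SMILES: 1.
π bonds: 4 double bonds (each 1 DoU), 1 triple bond (each 2 DoU) → 6 DoU from unsaturation.
Total DoU = 1 + 6 = 7.

7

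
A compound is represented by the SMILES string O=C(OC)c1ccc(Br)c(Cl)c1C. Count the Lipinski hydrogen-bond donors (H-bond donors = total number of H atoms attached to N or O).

Donors: find every N or O and count the H atoms it carries.
  atom 1 (O): bond orders sum to 2 → 0 H
  atom 3 (O): bond orders sum to 2 → 0 H
Lipinski HBD = 0.

0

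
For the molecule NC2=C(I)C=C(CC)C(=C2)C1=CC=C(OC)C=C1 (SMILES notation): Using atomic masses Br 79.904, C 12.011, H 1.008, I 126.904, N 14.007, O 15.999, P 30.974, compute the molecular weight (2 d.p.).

First, the molecular formula is C15H16INO (counting implicit H from valence).
  C: 15 × 12.011 = 180.165
  H: 16 × 1.008 = 16.128
  I: 1 × 126.904 = 126.904
  N: 1 × 14.007 = 14.007
  O: 1 × 15.999 = 15.999
Sum: 15×12.011 + 16×1.008 + 1×126.904 + 1×14.007 + 1×15.999 = 353.203 → 353.20 g/mol.

353.20 g/mol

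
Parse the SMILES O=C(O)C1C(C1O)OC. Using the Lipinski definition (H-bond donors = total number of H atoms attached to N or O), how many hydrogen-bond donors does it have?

Donors: find every N or O and count the H atoms it carries.
  atom 1 (O): bond orders sum to 2 → 0 H
  atom 3 (O): bond orders sum to 1 → 1 H
  atom 7 (O): bond orders sum to 1 → 1 H
  atom 8 (O): bond orders sum to 2 → 0 H
Lipinski HBD = 2.

2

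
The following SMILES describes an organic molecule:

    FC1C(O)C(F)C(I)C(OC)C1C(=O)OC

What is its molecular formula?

C9H13F2IO4

Walk through each heavy atom and fill implicit hydrogens from standard valence (C 4, N 3, O 2, S 2, halogen 1):
  atom 1: F (halogen, monovalent) → 0 H
  atom 2: C, bond orders sum to 3 (valence 4) → 1 H
  atom 3: C, bond orders sum to 3 (valence 4) → 1 H
  atom 4: O, bond orders sum to 1 (valence 2) → 1 H
  atom 5: C, bond orders sum to 3 (valence 4) → 1 H
  atom 6: F (halogen, monovalent) → 0 H
  atom 7: C, bond orders sum to 3 (valence 4) → 1 H
  atom 8: I (halogen, monovalent) → 0 H
  atom 9: C, bond orders sum to 3 (valence 4) → 1 H
  atom 10: O, bond orders sum to 2 (valence 2) → 0 H
  atom 11: C, bond orders sum to 1 (valence 4) → 3 H
  atom 12: C, bond orders sum to 3 (valence 4) → 1 H
  atom 13: C, bond orders sum to 4 (valence 4) → 0 H
  atom 14: O, bond orders sum to 2 (valence 2) → 0 H
  atom 15: O, bond orders sum to 2 (valence 2) → 0 H
  atom 16: C, bond orders sum to 1 (valence 4) → 3 H
Totals → C:9, H:13, F:2, I:1, O:4.
In Hill order: C9H13F2IO4.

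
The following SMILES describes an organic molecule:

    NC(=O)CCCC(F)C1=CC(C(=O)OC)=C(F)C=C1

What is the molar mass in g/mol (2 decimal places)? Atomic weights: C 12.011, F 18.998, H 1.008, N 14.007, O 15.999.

271.26 g/mol

First, the molecular formula is C13H15F2NO3 (counting implicit H from valence).
  C: 13 × 12.011 = 156.143
  F: 2 × 18.998 = 37.996
  H: 15 × 1.008 = 15.120
  N: 1 × 14.007 = 14.007
  O: 3 × 15.999 = 47.997
Sum: 13×12.011 + 2×18.998 + 15×1.008 + 1×14.007 + 3×15.999 = 271.263 → 271.26 g/mol.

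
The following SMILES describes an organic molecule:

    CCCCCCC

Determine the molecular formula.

C7H16

Walk through each heavy atom and fill implicit hydrogens from standard valence (C 4, N 3, O 2, S 2, halogen 1):
  atom 1: C, bond orders sum to 1 (valence 4) → 3 H
  atom 2: C, bond orders sum to 2 (valence 4) → 2 H
  atom 3: C, bond orders sum to 2 (valence 4) → 2 H
  atom 4: C, bond orders sum to 2 (valence 4) → 2 H
  atom 5: C, bond orders sum to 2 (valence 4) → 2 H
  atom 6: C, bond orders sum to 2 (valence 4) → 2 H
  atom 7: C, bond orders sum to 1 (valence 4) → 3 H
Totals → C:7, H:16.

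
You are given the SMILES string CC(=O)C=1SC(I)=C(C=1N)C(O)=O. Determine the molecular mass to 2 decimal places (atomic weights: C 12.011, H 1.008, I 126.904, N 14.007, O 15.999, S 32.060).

First, the molecular formula is C7H6INO3S (counting implicit H from valence).
  C: 7 × 12.011 = 84.077
  H: 6 × 1.008 = 6.048
  I: 1 × 126.904 = 126.904
  N: 1 × 14.007 = 14.007
  O: 3 × 15.999 = 47.997
  S: 1 × 32.060 = 32.060
Sum: 7×12.011 + 6×1.008 + 1×126.904 + 1×14.007 + 3×15.999 + 1×32.060 = 311.093 → 311.09 g/mol.

311.09 g/mol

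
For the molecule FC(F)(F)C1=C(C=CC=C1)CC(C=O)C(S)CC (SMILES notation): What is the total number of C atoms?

Count every carbon token in the SMILES (each C, including those in ring-closure positions and inside branches).
Carbon count: 13.

13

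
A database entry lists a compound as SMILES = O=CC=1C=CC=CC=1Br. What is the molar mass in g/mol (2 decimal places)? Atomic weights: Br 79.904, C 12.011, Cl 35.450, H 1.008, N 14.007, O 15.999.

185.02 g/mol

First, the molecular formula is C7H5BrO (counting implicit H from valence).
  Br: 1 × 79.904 = 79.904
  C: 7 × 12.011 = 84.077
  H: 5 × 1.008 = 5.040
  O: 1 × 15.999 = 15.999
Sum: 1×79.904 + 7×12.011 + 5×1.008 + 1×15.999 = 185.020 → 185.02 g/mol.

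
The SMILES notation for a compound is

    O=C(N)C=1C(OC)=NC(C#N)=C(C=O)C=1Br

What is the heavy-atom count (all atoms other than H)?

Every atom symbol written in the SMILES (organic subset) is one heavy atom; implicit H are not written.
Heavy atoms by element → Br:1, C:9, N:3, O:3.
Total: 16.

16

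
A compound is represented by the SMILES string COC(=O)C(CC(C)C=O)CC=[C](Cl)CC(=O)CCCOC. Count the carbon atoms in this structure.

Count every carbon token in the SMILES (each C, including those in ring-closure positions and inside branches).
Carbon count: 16.

16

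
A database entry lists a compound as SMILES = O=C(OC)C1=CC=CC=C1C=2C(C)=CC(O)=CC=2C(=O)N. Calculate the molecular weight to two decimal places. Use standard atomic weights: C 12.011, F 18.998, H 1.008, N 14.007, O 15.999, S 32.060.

First, the molecular formula is C16H15NO4 (counting implicit H from valence).
  C: 16 × 12.011 = 192.176
  H: 15 × 1.008 = 15.120
  N: 1 × 14.007 = 14.007
  O: 4 × 15.999 = 63.996
Sum: 16×12.011 + 15×1.008 + 1×14.007 + 4×15.999 = 285.299 → 285.30 g/mol.

285.30 g/mol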